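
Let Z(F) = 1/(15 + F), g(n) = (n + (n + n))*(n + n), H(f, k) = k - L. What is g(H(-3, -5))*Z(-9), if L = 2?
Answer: 49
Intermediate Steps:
H(f, k) = -2 + k (H(f, k) = k - 1*2 = k - 2 = -2 + k)
g(n) = 6*n**2 (g(n) = (n + 2*n)*(2*n) = (3*n)*(2*n) = 6*n**2)
g(H(-3, -5))*Z(-9) = (6*(-2 - 5)**2)/(15 - 9) = (6*(-7)**2)/6 = (6*49)*(1/6) = 294*(1/6) = 49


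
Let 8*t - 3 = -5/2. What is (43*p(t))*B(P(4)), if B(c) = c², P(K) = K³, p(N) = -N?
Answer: -11008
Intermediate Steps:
t = 1/16 (t = 3/8 + (-5/2)/8 = 3/8 + (-5*½)/8 = 3/8 + (⅛)*(-5/2) = 3/8 - 5/16 = 1/16 ≈ 0.062500)
(43*p(t))*B(P(4)) = (43*(-1*1/16))*(4³)² = (43*(-1/16))*64² = -43/16*4096 = -11008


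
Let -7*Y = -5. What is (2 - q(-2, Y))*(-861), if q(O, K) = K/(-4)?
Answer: -7503/4 ≈ -1875.8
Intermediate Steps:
Y = 5/7 (Y = -1/7*(-5) = 5/7 ≈ 0.71429)
q(O, K) = -K/4 (q(O, K) = K*(-1/4) = -K/4)
(2 - q(-2, Y))*(-861) = (2 - (-1)*5/(4*7))*(-861) = (2 - 1*(-5/28))*(-861) = (2 + 5/28)*(-861) = (61/28)*(-861) = -7503/4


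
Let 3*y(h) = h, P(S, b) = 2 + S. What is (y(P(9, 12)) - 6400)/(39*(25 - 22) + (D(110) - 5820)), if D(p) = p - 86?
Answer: 19189/17037 ≈ 1.1263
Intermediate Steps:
D(p) = -86 + p
y(h) = h/3
(y(P(9, 12)) - 6400)/(39*(25 - 22) + (D(110) - 5820)) = ((2 + 9)/3 - 6400)/(39*(25 - 22) + ((-86 + 110) - 5820)) = ((⅓)*11 - 6400)/(39*3 + (24 - 5820)) = (11/3 - 6400)/(117 - 5796) = -19189/3/(-5679) = -19189/3*(-1/5679) = 19189/17037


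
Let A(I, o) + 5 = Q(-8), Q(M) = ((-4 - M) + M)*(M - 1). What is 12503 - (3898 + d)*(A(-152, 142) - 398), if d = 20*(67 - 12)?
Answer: 1846769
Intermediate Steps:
Q(M) = 4 - 4*M (Q(M) = -4*(-1 + M) = 4 - 4*M)
A(I, o) = 31 (A(I, o) = -5 + (4 - 4*(-8)) = -5 + (4 + 32) = -5 + 36 = 31)
d = 1100 (d = 20*55 = 1100)
12503 - (3898 + d)*(A(-152, 142) - 398) = 12503 - (3898 + 1100)*(31 - 398) = 12503 - 4998*(-367) = 12503 - 1*(-1834266) = 12503 + 1834266 = 1846769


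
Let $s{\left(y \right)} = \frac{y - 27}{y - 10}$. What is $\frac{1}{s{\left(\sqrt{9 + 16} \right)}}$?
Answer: $\frac{5}{22} \approx 0.22727$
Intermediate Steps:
$s{\left(y \right)} = \frac{-27 + y}{-10 + y}$
$\frac{1}{s{\left(\sqrt{9 + 16} \right)}} = \frac{1}{\frac{1}{-10 + \sqrt{9 + 16}} \left(-27 + \sqrt{9 + 16}\right)} = \frac{1}{\frac{1}{-10 + \sqrt{25}} \left(-27 + \sqrt{25}\right)} = \frac{1}{\frac{1}{-10 + 5} \left(-27 + 5\right)} = \frac{1}{\frac{1}{-5} \left(-22\right)} = \frac{1}{\left(- \frac{1}{5}\right) \left(-22\right)} = \frac{1}{\frac{22}{5}} = \frac{5}{22}$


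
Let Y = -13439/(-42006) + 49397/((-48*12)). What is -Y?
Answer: 344538253/4032576 ≈ 85.439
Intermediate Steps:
Y = -344538253/4032576 (Y = -13439*(-1/42006) + 49397/(-576) = 13439/42006 + 49397*(-1/576) = 13439/42006 - 49397/576 = -344538253/4032576 ≈ -85.439)
-Y = -1*(-344538253/4032576) = 344538253/4032576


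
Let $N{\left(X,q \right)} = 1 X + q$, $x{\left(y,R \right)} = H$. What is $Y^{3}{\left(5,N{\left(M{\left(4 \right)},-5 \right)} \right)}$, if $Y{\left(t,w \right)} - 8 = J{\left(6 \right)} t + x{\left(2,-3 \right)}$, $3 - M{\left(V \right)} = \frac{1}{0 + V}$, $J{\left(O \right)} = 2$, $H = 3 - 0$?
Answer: $9261$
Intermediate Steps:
$H = 3$ ($H = 3 + 0 = 3$)
$M{\left(V \right)} = 3 - \frac{1}{V}$ ($M{\left(V \right)} = 3 - \frac{1}{0 + V} = 3 - \frac{1}{V}$)
$x{\left(y,R \right)} = 3$
$N{\left(X,q \right)} = X + q$
$Y{\left(t,w \right)} = 11 + 2 t$ ($Y{\left(t,w \right)} = 8 + \left(2 t + 3\right) = 8 + \left(3 + 2 t\right) = 11 + 2 t$)
$Y^{3}{\left(5,N{\left(M{\left(4 \right)},-5 \right)} \right)} = \left(11 + 2 \cdot 5\right)^{3} = \left(11 + 10\right)^{3} = 21^{3} = 9261$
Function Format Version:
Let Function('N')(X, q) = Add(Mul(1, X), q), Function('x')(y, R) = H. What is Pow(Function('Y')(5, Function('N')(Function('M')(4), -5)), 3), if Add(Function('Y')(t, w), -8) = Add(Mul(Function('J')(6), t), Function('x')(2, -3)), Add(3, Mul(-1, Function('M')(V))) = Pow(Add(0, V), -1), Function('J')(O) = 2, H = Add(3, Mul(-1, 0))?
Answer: 9261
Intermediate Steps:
H = 3 (H = Add(3, 0) = 3)
Function('M')(V) = Add(3, Mul(-1, Pow(V, -1))) (Function('M')(V) = Add(3, Mul(-1, Pow(Add(0, V), -1))) = Add(3, Mul(-1, Pow(V, -1))))
Function('x')(y, R) = 3
Function('N')(X, q) = Add(X, q)
Function('Y')(t, w) = Add(11, Mul(2, t)) (Function('Y')(t, w) = Add(8, Add(Mul(2, t), 3)) = Add(8, Add(3, Mul(2, t))) = Add(11, Mul(2, t)))
Pow(Function('Y')(5, Function('N')(Function('M')(4), -5)), 3) = Pow(Add(11, Mul(2, 5)), 3) = Pow(Add(11, 10), 3) = Pow(21, 3) = 9261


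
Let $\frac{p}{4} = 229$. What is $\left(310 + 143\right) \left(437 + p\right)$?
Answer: $612909$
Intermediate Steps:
$p = 916$ ($p = 4 \cdot 229 = 916$)
$\left(310 + 143\right) \left(437 + p\right) = \left(310 + 143\right) \left(437 + 916\right) = 453 \cdot 1353 = 612909$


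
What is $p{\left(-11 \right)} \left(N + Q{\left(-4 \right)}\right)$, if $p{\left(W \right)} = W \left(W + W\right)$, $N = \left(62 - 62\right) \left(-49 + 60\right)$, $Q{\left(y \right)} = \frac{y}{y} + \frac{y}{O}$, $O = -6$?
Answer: $\frac{1210}{3} \approx 403.33$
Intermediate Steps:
$Q{\left(y \right)} = 1 - \frac{y}{6}$ ($Q{\left(y \right)} = \frac{y}{y} + \frac{y}{-6} = 1 + y \left(- \frac{1}{6}\right) = 1 - \frac{y}{6}$)
$N = 0$ ($N = 0 \cdot 11 = 0$)
$p{\left(W \right)} = 2 W^{2}$ ($p{\left(W \right)} = W 2 W = 2 W^{2}$)
$p{\left(-11 \right)} \left(N + Q{\left(-4 \right)}\right) = 2 \left(-11\right)^{2} \left(0 + \left(1 - - \frac{2}{3}\right)\right) = 2 \cdot 121 \left(0 + \left(1 + \frac{2}{3}\right)\right) = 242 \left(0 + \frac{5}{3}\right) = 242 \cdot \frac{5}{3} = \frac{1210}{3}$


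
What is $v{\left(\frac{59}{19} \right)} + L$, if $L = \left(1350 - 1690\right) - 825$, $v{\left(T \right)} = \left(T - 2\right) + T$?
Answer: $- \frac{22055}{19} \approx -1160.8$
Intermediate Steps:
$v{\left(T \right)} = -2 + 2 T$ ($v{\left(T \right)} = \left(-2 + T\right) + T = -2 + 2 T$)
$L = -1165$ ($L = -340 - 825 = -1165$)
$v{\left(\frac{59}{19} \right)} + L = \left(-2 + 2 \cdot \frac{59}{19}\right) - 1165 = \left(-2 + \frac{118}{19}\right) - 1165 = \frac{80}{19} - 1165 = - \frac{22055}{19}$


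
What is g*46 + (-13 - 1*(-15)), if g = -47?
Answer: -2160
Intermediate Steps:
g*46 + (-13 - 1*(-15)) = -47*46 + (-13 - 1*(-15)) = -2162 + (-13 + 15) = -2162 + 2 = -2160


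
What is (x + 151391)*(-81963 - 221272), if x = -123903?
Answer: -8335323680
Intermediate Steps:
(x + 151391)*(-81963 - 221272) = (-123903 + 151391)*(-81963 - 221272) = 27488*(-303235) = -8335323680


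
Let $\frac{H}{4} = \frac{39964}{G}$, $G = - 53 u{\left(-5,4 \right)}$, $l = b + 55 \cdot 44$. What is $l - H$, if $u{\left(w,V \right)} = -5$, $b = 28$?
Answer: $\frac{488864}{265} \approx 1844.8$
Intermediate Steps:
$l = 2448$ ($l = 28 + 55 \cdot 44 = 28 + 2420 = 2448$)
$G = 265$ ($G = \left(-53\right) \left(-5\right) = 265$)
$H = \frac{159856}{265}$ ($H = 4 \cdot \frac{39964}{265} = \frac{159856}{265} \approx 603.23$)
$l - H = 2448 - \frac{159856}{265} = \frac{488864}{265}$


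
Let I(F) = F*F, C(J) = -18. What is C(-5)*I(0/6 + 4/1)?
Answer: -288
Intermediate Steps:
I(F) = F²
C(-5)*I(0/6 + 4/1) = -18*(0/6 + 4/1)² = -18*(0*(⅙) + 4*1)² = -18*(0 + 4)² = -18*4² = -18*16 = -288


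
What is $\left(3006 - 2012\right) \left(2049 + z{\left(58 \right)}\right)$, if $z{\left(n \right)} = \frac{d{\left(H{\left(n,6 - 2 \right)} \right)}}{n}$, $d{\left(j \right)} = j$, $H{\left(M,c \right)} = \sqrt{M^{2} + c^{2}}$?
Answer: $2036706 + \frac{12922 \sqrt{5}}{29} \approx 2.0377 \cdot 10^{6}$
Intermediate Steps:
$z{\left(n \right)} = \frac{\sqrt{16 + n^{2}}}{n}$ ($z{\left(n \right)} = \frac{\sqrt{n^{2} + \left(6 - 2\right)^{2}}}{n} = \frac{\sqrt{n^{2} + 4^{2}}}{n} = \frac{\sqrt{n^{2} + 16}}{n} = \frac{\sqrt{16 + n^{2}}}{n}$)
$\left(3006 - 2012\right) \left(2049 + z{\left(58 \right)}\right) = \left(3006 - 2012\right) \left(2049 + \frac{\sqrt{16 + 58^{2}}}{58}\right) = 994 \left(2049 + \frac{\sqrt{16 + 3364}}{58}\right) = 994 \left(2049 + \frac{\sqrt{3380}}{58}\right) = 994 \left(2049 + \frac{26 \sqrt{5}}{58}\right) = 994 \left(2049 + \frac{13 \sqrt{5}}{29}\right) = 2036706 + \frac{12922 \sqrt{5}}{29}$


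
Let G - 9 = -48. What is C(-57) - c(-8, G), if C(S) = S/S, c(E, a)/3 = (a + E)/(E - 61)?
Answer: -24/23 ≈ -1.0435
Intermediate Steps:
G = -39 (G = 9 - 48 = -39)
c(E, a) = 3*(E + a)/(-61 + E) (c(E, a) = 3*((a + E)/(E - 61)) = 3*((E + a)/(-61 + E)) = 3*(E + a)/(-61 + E))
C(S) = 1
C(-57) - c(-8, G) = 1 - 3*(-8 - 39)/(-61 - 8) = 1 - 3*(-47)/(-69) = 1 - 3*(-1)*(-47)/69 = 1 - 1*47/23 = 1 - 47/23 = -24/23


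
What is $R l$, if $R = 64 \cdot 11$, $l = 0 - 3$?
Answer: $-2112$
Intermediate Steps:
$l = -3$ ($l = 0 - 3 = -3$)
$R = 704$
$R l = 704 \left(-3\right) = -2112$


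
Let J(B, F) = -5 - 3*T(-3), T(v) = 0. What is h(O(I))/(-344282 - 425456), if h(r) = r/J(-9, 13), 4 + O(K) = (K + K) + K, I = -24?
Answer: -38/1924345 ≈ -1.9747e-5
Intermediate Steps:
O(K) = -4 + 3*K (O(K) = -4 + ((K + K) + K) = -4 + (2*K + K) = -4 + 3*K)
J(B, F) = -5 (J(B, F) = -5 - 3*0 = -5 + 0 = -5)
h(r) = -r/5 (h(r) = r/(-5) = r*(-⅕) = -r/5)
h(O(I))/(-344282 - 425456) = (-(-4 + 3*(-24))/5)/(-344282 - 425456) = -(-4 - 72)/5/(-769738) = -⅕*(-76)*(-1/769738) = (76/5)*(-1/769738) = -38/1924345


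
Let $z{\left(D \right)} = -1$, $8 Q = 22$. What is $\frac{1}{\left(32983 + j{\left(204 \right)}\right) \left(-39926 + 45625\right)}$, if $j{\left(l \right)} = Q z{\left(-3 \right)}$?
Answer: $\frac{4}{751817779} \approx 5.3204 \cdot 10^{-9}$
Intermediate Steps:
$Q = \frac{11}{4}$ ($Q = \frac{1}{8} \cdot 22 = \frac{11}{4} \approx 2.75$)
$j{\left(l \right)} = - \frac{11}{4}$ ($j{\left(l \right)} = \frac{11}{4} \left(-1\right) = - \frac{11}{4}$)
$\frac{1}{\left(32983 + j{\left(204 \right)}\right) \left(-39926 + 45625\right)} = \frac{1}{\left(32983 - \frac{11}{4}\right) \left(-39926 + 45625\right)} = \frac{1}{\frac{131921}{4} \cdot 5699} = \frac{1}{\frac{751817779}{4}} = \frac{4}{751817779}$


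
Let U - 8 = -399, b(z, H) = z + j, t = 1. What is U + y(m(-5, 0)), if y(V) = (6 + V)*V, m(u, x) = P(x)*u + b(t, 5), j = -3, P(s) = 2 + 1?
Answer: -204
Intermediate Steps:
P(s) = 3
b(z, H) = -3 + z (b(z, H) = z - 3 = -3 + z)
U = -391 (U = 8 - 399 = -391)
m(u, x) = -2 + 3*u (m(u, x) = 3*u + (-3 + 1) = 3*u - 2 = -2 + 3*u)
y(V) = V*(6 + V)
U + y(m(-5, 0)) = -391 + (-2 + 3*(-5))*(6 + (-2 + 3*(-5))) = -391 + (-2 - 15)*(6 + (-2 - 15)) = -391 - 17*(6 - 17) = -391 - 17*(-11) = -391 + 187 = -204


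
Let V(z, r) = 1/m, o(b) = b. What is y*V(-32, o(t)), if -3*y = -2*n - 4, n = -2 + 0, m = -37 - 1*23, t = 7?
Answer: 0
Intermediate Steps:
m = -60 (m = -37 - 23 = -60)
n = -2
V(z, r) = -1/60 (V(z, r) = 1/(-60) = -1/60)
y = 0 (y = -(-2*(-2) - 4)/3 = -(4 - 4)/3 = -⅓*0 = 0)
y*V(-32, o(t)) = 0*(-1/60) = 0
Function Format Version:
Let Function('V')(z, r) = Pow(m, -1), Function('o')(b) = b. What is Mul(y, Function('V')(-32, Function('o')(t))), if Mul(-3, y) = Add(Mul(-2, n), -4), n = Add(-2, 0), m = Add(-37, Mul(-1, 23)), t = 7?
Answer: 0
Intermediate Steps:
m = -60 (m = Add(-37, -23) = -60)
n = -2
Function('V')(z, r) = Rational(-1, 60) (Function('V')(z, r) = Pow(-60, -1) = Rational(-1, 60))
y = 0 (y = Mul(Rational(-1, 3), Add(Mul(-2, -2), -4)) = Mul(Rational(-1, 3), Add(4, -4)) = Mul(Rational(-1, 3), 0) = 0)
Mul(y, Function('V')(-32, Function('o')(t))) = Mul(0, Rational(-1, 60)) = 0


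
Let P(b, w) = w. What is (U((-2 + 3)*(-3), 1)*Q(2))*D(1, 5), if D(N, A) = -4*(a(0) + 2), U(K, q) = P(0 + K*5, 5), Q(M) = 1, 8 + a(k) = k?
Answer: 120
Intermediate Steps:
a(k) = -8 + k
U(K, q) = 5
D(N, A) = 24 (D(N, A) = -4*((-8 + 0) + 2) = -4*(-8 + 2) = -4*(-6) = 24)
(U((-2 + 3)*(-3), 1)*Q(2))*D(1, 5) = (5*1)*24 = 5*24 = 120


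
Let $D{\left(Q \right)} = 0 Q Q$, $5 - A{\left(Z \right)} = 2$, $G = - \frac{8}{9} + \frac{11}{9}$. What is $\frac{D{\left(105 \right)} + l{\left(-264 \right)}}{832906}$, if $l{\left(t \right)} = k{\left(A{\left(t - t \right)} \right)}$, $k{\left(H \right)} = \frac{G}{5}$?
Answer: $\frac{1}{12493590} \approx 8.0041 \cdot 10^{-8}$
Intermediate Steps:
$G = \frac{1}{3}$ ($G = \left(-8\right) \frac{1}{9} + 11 \cdot \frac{1}{9} = - \frac{8}{9} + \frac{11}{9} = \frac{1}{3} \approx 0.33333$)
$A{\left(Z \right)} = 3$ ($A{\left(Z \right)} = 5 - 2 = 3$)
$D{\left(Q \right)} = 0$ ($D{\left(Q \right)} = 0 Q = 0$)
$k{\left(H \right)} = \frac{1}{15}$ ($k{\left(H \right)} = \frac{1}{3 \cdot 5} = \frac{1}{3} \cdot \frac{1}{5} = \frac{1}{15}$)
$l{\left(t \right)} = \frac{1}{15}$
$\frac{D{\left(105 \right)} + l{\left(-264 \right)}}{832906} = \frac{0 + \frac{1}{15}}{832906} = \frac{1}{15} \cdot \frac{1}{832906} = \frac{1}{12493590}$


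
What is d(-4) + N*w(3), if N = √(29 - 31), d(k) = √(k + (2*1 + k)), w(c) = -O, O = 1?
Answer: I*(√6 - √2) ≈ 1.0353*I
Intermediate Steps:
w(c) = -1 (w(c) = -1*1 = -1)
d(k) = √(2 + 2*k) (d(k) = √(k + (2 + k)) = √(2 + 2*k))
N = I*√2 (N = √(-2) = I*√2 ≈ 1.4142*I)
d(-4) + N*w(3) = √(2 + 2*(-4)) + (I*√2)*(-1) = √(2 - 8) - I*√2 = √(-6) - I*√2 = I*√6 - I*√2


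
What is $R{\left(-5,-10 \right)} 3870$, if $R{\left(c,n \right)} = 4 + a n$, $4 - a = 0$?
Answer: $-139320$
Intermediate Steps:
$a = 4$ ($a = 4 - 0 = 4 + 0 = 4$)
$R{\left(c,n \right)} = 4 + 4 n$
$R{\left(-5,-10 \right)} 3870 = \left(4 + 4 \left(-10\right)\right) 3870 = \left(4 - 40\right) 3870 = \left(-36\right) 3870 = -139320$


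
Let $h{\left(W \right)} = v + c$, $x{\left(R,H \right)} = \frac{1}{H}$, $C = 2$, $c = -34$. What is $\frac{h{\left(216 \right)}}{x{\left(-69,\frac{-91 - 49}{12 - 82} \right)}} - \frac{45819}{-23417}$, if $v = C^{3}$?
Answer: $- \frac{1171865}{23417} \approx -50.043$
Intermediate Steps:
$v = 8$ ($v = 2^{3} = 8$)
$h{\left(W \right)} = -26$ ($h{\left(W \right)} = 8 - 34 = -26$)
$\frac{h{\left(216 \right)}}{x{\left(-69,\frac{-91 - 49}{12 - 82} \right)}} - \frac{45819}{-23417} = - \frac{26}{\frac{1}{\left(-91 - 49\right) \frac{1}{12 - 82}}} - \frac{45819}{-23417} = - \frac{26}{\frac{1}{\left(-140\right) \frac{1}{-70}}} - - \frac{45819}{23417} = - \frac{26}{\frac{1}{\left(-140\right) \left(- \frac{1}{70}\right)}} + \frac{45819}{23417} = - \frac{26}{\frac{1}{2}} + \frac{45819}{23417} = - 26 \frac{1}{\frac{1}{2}} + \frac{45819}{23417} = \left(-26\right) 2 + \frac{45819}{23417} = -52 + \frac{45819}{23417} = - \frac{1171865}{23417}$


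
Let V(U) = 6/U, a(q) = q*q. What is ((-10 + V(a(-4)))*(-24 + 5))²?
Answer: 2140369/64 ≈ 33443.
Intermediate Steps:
a(q) = q²
((-10 + V(a(-4)))*(-24 + 5))² = ((-10 + 6/((-4)²))*(-24 + 5))² = ((-10 + 6/16)*(-19))² = ((-10 + 6*(1/16))*(-19))² = ((-10 + 3/8)*(-19))² = (-77/8*(-19))² = (1463/8)² = 2140369/64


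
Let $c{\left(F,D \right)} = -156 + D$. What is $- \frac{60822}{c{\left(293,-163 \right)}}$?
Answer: $\frac{60822}{319} \approx 190.66$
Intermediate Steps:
$- \frac{60822}{c{\left(293,-163 \right)}} = - \frac{60822}{-156 - 163} = - \frac{60822}{-319} = \left(-60822\right) \left(- \frac{1}{319}\right) = \frac{60822}{319}$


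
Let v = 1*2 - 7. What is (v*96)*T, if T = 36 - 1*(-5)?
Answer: -19680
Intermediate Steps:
v = -5 (v = 2 - 7 = -5)
T = 41 (T = 36 + 5 = 41)
(v*96)*T = -5*96*41 = -480*41 = -19680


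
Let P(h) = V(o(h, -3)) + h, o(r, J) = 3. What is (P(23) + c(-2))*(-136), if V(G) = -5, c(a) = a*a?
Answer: -2992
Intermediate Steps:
c(a) = a**2
P(h) = -5 + h
(P(23) + c(-2))*(-136) = ((-5 + 23) + (-2)**2)*(-136) = (18 + 4)*(-136) = 22*(-136) = -2992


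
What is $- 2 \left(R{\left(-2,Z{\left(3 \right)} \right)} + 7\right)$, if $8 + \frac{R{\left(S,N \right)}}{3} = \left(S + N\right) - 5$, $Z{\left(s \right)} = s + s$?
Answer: $40$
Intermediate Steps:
$Z{\left(s \right)} = 2 s$
$R{\left(S,N \right)} = -39 + 3 N + 3 S$ ($R{\left(S,N \right)} = -24 + 3 \left(\left(S + N\right) - 5\right) = -24 + 3 \left(\left(N + S\right) - 5\right) = -24 + 3 \left(-5 + N + S\right) = -24 + \left(-15 + 3 N + 3 S\right) = -39 + 3 N + 3 S$)
$- 2 \left(R{\left(-2,Z{\left(3 \right)} \right)} + 7\right) = - 2 \left(\left(-39 + 3 \cdot 2 \cdot 3 + 3 \left(-2\right)\right) + 7\right) = - 2 \left(\left(-39 + 3 \cdot 6 - 6\right) + 7\right) = - 2 \left(\left(-39 + 18 - 6\right) + 7\right) = - 2 \left(-27 + 7\right) = \left(-2\right) \left(-20\right) = 40$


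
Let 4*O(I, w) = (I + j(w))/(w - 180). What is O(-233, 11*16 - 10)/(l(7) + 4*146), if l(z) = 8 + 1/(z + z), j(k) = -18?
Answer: 251/33156 ≈ 0.0075703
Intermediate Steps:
l(z) = 8 + 1/(2*z)
O(I, w) = (-18 + I)/(4*(-180 + w)) (O(I, w) = ((I - 18)/(w - 180))/4 = ((-18 + I)/(-180 + w))/4 = (-18 + I)/(4*(-180 + w)))
O(-233, 11*16 - 10)/(l(7) + 4*146) = ((-18 - 233)/(4*(-180 + (11*16 - 10))))/((8 + (½)/7) + 4*146) = ((¼)*(-251)/(-180 + (176 - 10)))/((8 + (½)*(⅐)) + 584) = ((¼)*(-251)/(-180 + 166))/((8 + 1/14) + 584) = ((¼)*(-251)/(-14))/(113/14 + 584) = ((¼)*(-1/14)*(-251))/(8289/14) = (251/56)*(14/8289) = 251/33156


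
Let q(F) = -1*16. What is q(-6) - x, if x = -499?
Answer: 483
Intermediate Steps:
q(F) = -16
q(-6) - x = -16 - 1*(-499) = -16 + 499 = 483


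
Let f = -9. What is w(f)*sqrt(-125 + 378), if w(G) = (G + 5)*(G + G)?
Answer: 72*sqrt(253) ≈ 1145.2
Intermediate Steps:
w(G) = 2*G*(5 + G) (w(G) = (5 + G)*(2*G) = 2*G*(5 + G))
w(f)*sqrt(-125 + 378) = (2*(-9)*(5 - 9))*sqrt(-125 + 378) = (2*(-9)*(-4))*sqrt(253) = 72*sqrt(253)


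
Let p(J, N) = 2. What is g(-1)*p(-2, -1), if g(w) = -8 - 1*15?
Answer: -46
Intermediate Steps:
g(w) = -23 (g(w) = -8 - 15 = -23)
g(-1)*p(-2, -1) = -23*2 = -46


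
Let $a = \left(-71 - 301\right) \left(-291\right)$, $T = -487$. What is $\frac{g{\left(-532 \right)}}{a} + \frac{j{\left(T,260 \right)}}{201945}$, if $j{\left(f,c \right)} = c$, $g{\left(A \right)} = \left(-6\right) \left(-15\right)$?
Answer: $\frac{514673}{242899446} \approx 0.0021189$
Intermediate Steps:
$g{\left(A \right)} = 90$
$a = 108252$ ($a = \left(-372\right) \left(-291\right) = 108252$)
$\frac{g{\left(-532 \right)}}{a} + \frac{j{\left(T,260 \right)}}{201945} = \frac{90}{108252} + \frac{260}{201945} = 90 \cdot \frac{1}{108252} + 260 \cdot \frac{1}{201945} = \frac{5}{6014} + \frac{52}{40389} = \frac{514673}{242899446}$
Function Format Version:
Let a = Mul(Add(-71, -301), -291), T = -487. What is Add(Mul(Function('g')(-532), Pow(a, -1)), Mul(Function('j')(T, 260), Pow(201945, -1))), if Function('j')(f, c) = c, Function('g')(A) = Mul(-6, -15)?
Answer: Rational(514673, 242899446) ≈ 0.0021189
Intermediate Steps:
Function('g')(A) = 90
a = 108252 (a = Mul(-372, -291) = 108252)
Add(Mul(Function('g')(-532), Pow(a, -1)), Mul(Function('j')(T, 260), Pow(201945, -1))) = Add(Mul(90, Pow(108252, -1)), Mul(260, Pow(201945, -1))) = Add(Mul(90, Rational(1, 108252)), Mul(260, Rational(1, 201945))) = Add(Rational(5, 6014), Rational(52, 40389)) = Rational(514673, 242899446)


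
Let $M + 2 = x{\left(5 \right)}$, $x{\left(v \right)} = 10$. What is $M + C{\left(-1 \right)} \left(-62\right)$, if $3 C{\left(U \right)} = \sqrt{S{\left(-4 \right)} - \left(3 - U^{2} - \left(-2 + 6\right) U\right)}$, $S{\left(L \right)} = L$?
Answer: $8 - \frac{62 i \sqrt{10}}{3} \approx 8.0 - 65.354 i$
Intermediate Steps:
$M = 8$ ($M = -2 + 10 = 8$)
$C{\left(U \right)} = \frac{\sqrt{-7 + U^{2} + 4 U}}{3}$ ($C{\left(U \right)} = \frac{\sqrt{-4 - \left(3 - U^{2} - \left(-2 + 6\right) U\right)}}{3} = \frac{\sqrt{-4 - \left(3 - U^{2} - 4 U\right)}}{3} = \frac{\sqrt{-4 + \left(-3 + U^{2} + 4 U\right)}}{3} = \frac{\sqrt{-7 + U^{2} + 4 U}}{3}$)
$M + C{\left(-1 \right)} \left(-62\right) = 8 + \frac{\sqrt{-7 + \left(-1\right)^{2} + 4 \left(-1\right)}}{3} \left(-62\right) = 8 + \frac{\sqrt{-7 + 1 - 4}}{3} \left(-62\right) = 8 + \frac{\sqrt{-10}}{3} \left(-62\right) = 8 + \frac{i \sqrt{10}}{3} \left(-62\right) = 8 - \frac{62 i \sqrt{10}}{3}$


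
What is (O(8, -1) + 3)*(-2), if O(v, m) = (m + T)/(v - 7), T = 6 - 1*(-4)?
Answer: -24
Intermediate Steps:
T = 10 (T = 6 + 4 = 10)
O(v, m) = (10 + m)/(-7 + v) (O(v, m) = (m + 10)/(v - 7) = (10 + m)/(-7 + v))
(O(8, -1) + 3)*(-2) = ((10 - 1)/(-7 + 8) + 3)*(-2) = (9/1 + 3)*(-2) = (1*9 + 3)*(-2) = (9 + 3)*(-2) = 12*(-2) = -24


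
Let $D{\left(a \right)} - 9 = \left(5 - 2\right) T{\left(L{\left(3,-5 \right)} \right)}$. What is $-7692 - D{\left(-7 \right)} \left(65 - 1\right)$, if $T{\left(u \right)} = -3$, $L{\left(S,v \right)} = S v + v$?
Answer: $-7692$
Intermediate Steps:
$L{\left(S,v \right)} = v + S v$
$D{\left(a \right)} = 0$ ($D{\left(a \right)} = 9 + \left(5 - 2\right) \left(-3\right) = 9 + 3 \left(-3\right) = 9 - 9 = 0$)
$-7692 - D{\left(-7 \right)} \left(65 - 1\right) = -7692 - 0 \left(65 - 1\right) = -7692 - 0 \cdot 64 = -7692 - 0 = -7692 + 0 = -7692$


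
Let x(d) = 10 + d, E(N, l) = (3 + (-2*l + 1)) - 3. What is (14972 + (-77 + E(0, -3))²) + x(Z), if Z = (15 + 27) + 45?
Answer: 19969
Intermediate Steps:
E(N, l) = 1 - 2*l (E(N, l) = (3 + (1 - 2*l)) - 3 = (4 - 2*l) - 3 = 1 - 2*l)
Z = 87 (Z = 42 + 45 = 87)
(14972 + (-77 + E(0, -3))²) + x(Z) = (14972 + (-77 + (1 - 2*(-3)))²) + (10 + 87) = (14972 + (-77 + (1 + 6))²) + 97 = (14972 + (-77 + 7)²) + 97 = (14972 + (-70)²) + 97 = (14972 + 4900) + 97 = 19872 + 97 = 19969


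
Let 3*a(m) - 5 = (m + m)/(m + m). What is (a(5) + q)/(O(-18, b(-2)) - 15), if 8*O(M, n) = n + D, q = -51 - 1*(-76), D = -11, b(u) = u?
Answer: -216/133 ≈ -1.6241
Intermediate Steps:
a(m) = 2 (a(m) = 5/3 + ((m + m)/(m + m))/3 = 5/3 + ((2*m)/((2*m)))/3 = 5/3 + ((2*m)*(1/(2*m)))/3 = 5/3 + (⅓)*1 = 5/3 + ⅓ = 2)
q = 25 (q = -51 + 76 = 25)
O(M, n) = -11/8 + n/8 (O(M, n) = (n - 11)/8 = (-11 + n)/8 = -11/8 + n/8)
(a(5) + q)/(O(-18, b(-2)) - 15) = (2 + 25)/((-11/8 + (⅛)*(-2)) - 15) = 27/((-11/8 - ¼) - 15) = 27/(-13/8 - 15) = 27/(-133/8) = 27*(-8/133) = -216/133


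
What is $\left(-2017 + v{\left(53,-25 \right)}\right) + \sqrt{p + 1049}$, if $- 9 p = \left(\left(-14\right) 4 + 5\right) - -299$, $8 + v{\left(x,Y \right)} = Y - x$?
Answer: $-2103 + \frac{\sqrt{9193}}{3} \approx -2071.0$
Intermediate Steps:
$v{\left(x,Y \right)} = -8 + Y - x$ ($v{\left(x,Y \right)} = -8 + \left(Y - x\right) = -8 + Y - x$)
$p = - \frac{248}{9}$ ($p = - \frac{\left(\left(-14\right) 4 + 5\right) - -299}{9} = - \frac{\left(-56 + 5\right) + 299}{9} = - \frac{-51 + 299}{9} = \left(- \frac{1}{9}\right) 248 = - \frac{248}{9} \approx -27.556$)
$\left(-2017 + v{\left(53,-25 \right)}\right) + \sqrt{p + 1049} = \left(-2017 - 86\right) + \sqrt{- \frac{248}{9} + 1049} = \left(-2017 - 86\right) + \sqrt{\frac{9193}{9}} = \left(-2017 - 86\right) + \frac{\sqrt{9193}}{3} = -2103 + \frac{\sqrt{9193}}{3}$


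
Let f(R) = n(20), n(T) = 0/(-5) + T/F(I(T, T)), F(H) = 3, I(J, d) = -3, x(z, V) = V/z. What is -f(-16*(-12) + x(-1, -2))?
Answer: -20/3 ≈ -6.6667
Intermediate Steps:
n(T) = T/3 (n(T) = 0/(-5) + T/3 = 0*(-⅕) + T*(⅓) = 0 + T/3 = T/3)
f(R) = 20/3 (f(R) = (⅓)*20 = 20/3)
-f(-16*(-12) + x(-1, -2)) = -1*20/3 = -20/3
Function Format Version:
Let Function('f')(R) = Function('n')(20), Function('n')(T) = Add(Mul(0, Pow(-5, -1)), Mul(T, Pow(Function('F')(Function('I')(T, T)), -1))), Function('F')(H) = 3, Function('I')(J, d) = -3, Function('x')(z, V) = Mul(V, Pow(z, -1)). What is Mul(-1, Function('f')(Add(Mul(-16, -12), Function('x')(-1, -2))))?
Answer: Rational(-20, 3) ≈ -6.6667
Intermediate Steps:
Function('n')(T) = Mul(Rational(1, 3), T) (Function('n')(T) = Add(Mul(0, Pow(-5, -1)), Mul(T, Pow(3, -1))) = Add(Mul(0, Rational(-1, 5)), Mul(T, Rational(1, 3))) = Add(0, Mul(Rational(1, 3), T)) = Mul(Rational(1, 3), T))
Function('f')(R) = Rational(20, 3) (Function('f')(R) = Mul(Rational(1, 3), 20) = Rational(20, 3))
Mul(-1, Function('f')(Add(Mul(-16, -12), Function('x')(-1, -2)))) = Mul(-1, Rational(20, 3)) = Rational(-20, 3)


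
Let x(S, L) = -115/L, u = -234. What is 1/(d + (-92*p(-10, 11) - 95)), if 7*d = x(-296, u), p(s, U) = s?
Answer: 1638/1351465 ≈ 0.0012120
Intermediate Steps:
d = 115/1638 (d = (-115/(-234))/7 = (-115*(-1/234))/7 = (⅐)*(115/234) = 115/1638 ≈ 0.070208)
1/(d + (-92*p(-10, 11) - 95)) = 1/(115/1638 + (-92*(-10) - 95)) = 1/(115/1638 + (920 - 95)) = 1/(115/1638 + 825) = 1/(1351465/1638) = 1638/1351465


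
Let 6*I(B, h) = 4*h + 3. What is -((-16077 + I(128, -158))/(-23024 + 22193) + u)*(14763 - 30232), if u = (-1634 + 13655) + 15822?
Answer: 2148988888541/4986 ≈ 4.3100e+8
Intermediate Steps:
I(B, h) = 1/2 + 2*h/3 (I(B, h) = (4*h + 3)/6 = (3 + 4*h)/6 = 1/2 + 2*h/3)
u = 27843 (u = 12021 + 15822 = 27843)
-((-16077 + I(128, -158))/(-23024 + 22193) + u)*(14763 - 30232) = -((-16077 + (1/2 + (2/3)*(-158)))/(-23024 + 22193) + 27843)*(14763 - 30232) = -((-16077 + (1/2 - 316/3))/(-831) + 27843)*(-15469) = -((-16077 - 629/6)*(-1/831) + 27843)*(-15469) = -(-97091/6*(-1/831) + 27843)*(-15469) = -(97091/4986 + 27843)*(-15469) = -138922289*(-15469)/4986 = -1*(-2148988888541/4986) = 2148988888541/4986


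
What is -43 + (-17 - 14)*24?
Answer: -787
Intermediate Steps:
-43 + (-17 - 14)*24 = -43 - 31*24 = -43 - 744 = -787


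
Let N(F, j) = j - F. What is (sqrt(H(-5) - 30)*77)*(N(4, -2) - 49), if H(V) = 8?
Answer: -4235*I*sqrt(22) ≈ -19864.0*I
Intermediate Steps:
(sqrt(H(-5) - 30)*77)*(N(4, -2) - 49) = (sqrt(8 - 30)*77)*((-2 - 1*4) - 49) = (sqrt(-22)*77)*((-2 - 4) - 49) = ((I*sqrt(22))*77)*(-6 - 49) = (77*I*sqrt(22))*(-55) = -4235*I*sqrt(22)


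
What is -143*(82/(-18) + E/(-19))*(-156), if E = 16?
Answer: -6863428/57 ≈ -1.2041e+5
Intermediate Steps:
-143*(82/(-18) + E/(-19))*(-156) = -143*(82/(-18) + 16/(-19))*(-156) = -143*(82*(-1/18) + 16*(-1/19))*(-156) = -143*(-41/9 - 16/19)*(-156) = -143*(-923/171)*(-156) = (131989/171)*(-156) = -6863428/57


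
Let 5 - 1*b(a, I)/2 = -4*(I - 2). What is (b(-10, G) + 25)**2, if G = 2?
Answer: 1225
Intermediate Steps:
b(a, I) = -6 + 8*I (b(a, I) = 10 - (-8)*(I - 2) = 10 - (-8)*(-2 + I) = 10 - 2*(8 - 4*I) = 10 + (-16 + 8*I) = -6 + 8*I)
(b(-10, G) + 25)**2 = ((-6 + 8*2) + 25)**2 = ((-6 + 16) + 25)**2 = (10 + 25)**2 = 35**2 = 1225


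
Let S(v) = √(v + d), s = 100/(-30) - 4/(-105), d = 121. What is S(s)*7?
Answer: √1297695/15 ≈ 75.944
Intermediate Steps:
s = -346/105 (s = 100*(-1/30) - 4*(-1/105) = -10/3 + 4/105 = -346/105 ≈ -3.2952)
S(v) = √(121 + v) (S(v) = √(v + 121) = √(121 + v))
S(s)*7 = √(121 - 346/105)*7 = √(12359/105)*7 = (√1297695/105)*7 = √1297695/15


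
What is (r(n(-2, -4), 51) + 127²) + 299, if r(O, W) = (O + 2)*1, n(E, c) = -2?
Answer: 16428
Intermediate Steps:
r(O, W) = 2 + O (r(O, W) = (2 + O)*1 = 2 + O)
(r(n(-2, -4), 51) + 127²) + 299 = ((2 - 2) + 127²) + 299 = (0 + 16129) + 299 = 16129 + 299 = 16428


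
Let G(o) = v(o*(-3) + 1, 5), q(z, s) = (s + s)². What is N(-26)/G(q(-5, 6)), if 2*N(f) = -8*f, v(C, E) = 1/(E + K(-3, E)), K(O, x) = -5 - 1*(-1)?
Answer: 104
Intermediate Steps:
K(O, x) = -4 (K(O, x) = -5 + 1 = -4)
v(C, E) = 1/(-4 + E) (v(C, E) = 1/(E - 4) = 1/(-4 + E))
q(z, s) = 4*s² (q(z, s) = (2*s)² = 4*s²)
N(f) = -4*f (N(f) = (-8*f)/2 = -4*f)
G(o) = 1 (G(o) = 1/(-4 + 5) = 1/1 = 1)
N(-26)/G(q(-5, 6)) = -4*(-26)/1 = 104*1 = 104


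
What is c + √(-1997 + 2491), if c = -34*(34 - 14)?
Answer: -680 + √494 ≈ -657.77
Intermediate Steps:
c = -680 (c = -34*20 = -680)
c + √(-1997 + 2491) = -680 + √(-1997 + 2491) = -680 + √494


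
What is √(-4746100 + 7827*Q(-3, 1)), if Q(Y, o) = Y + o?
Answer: I*√4761754 ≈ 2182.1*I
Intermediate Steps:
√(-4746100 + 7827*Q(-3, 1)) = √(-4746100 + 7827*(-3 + 1)) = √(-4746100 + 7827*(-2)) = √(-4746100 - 15654) = √(-4761754) = I*√4761754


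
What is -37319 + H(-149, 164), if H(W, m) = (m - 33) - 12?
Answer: -37200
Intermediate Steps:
H(W, m) = -45 + m (H(W, m) = (-33 + m) - 12 = -45 + m)
-37319 + H(-149, 164) = -37319 + (-45 + 164) = -37319 + 119 = -37200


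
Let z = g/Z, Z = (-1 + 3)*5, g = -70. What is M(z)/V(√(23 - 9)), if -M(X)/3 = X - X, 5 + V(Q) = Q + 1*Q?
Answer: 0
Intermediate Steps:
Z = 10 (Z = 2*5 = 10)
V(Q) = -5 + 2*Q (V(Q) = -5 + (Q + 1*Q) = -5 + (Q + Q) = -5 + 2*Q)
z = -7 (z = -70/10 = -70*⅒ = -7)
M(X) = 0 (M(X) = -3*(X - X) = -3*0 = 0)
M(z)/V(√(23 - 9)) = 0/(-5 + 2*√(23 - 9)) = 0/(-5 + 2*√14) = 0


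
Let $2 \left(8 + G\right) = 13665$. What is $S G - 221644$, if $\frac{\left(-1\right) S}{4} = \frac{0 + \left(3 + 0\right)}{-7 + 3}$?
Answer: $- \frac{402341}{2} \approx -2.0117 \cdot 10^{5}$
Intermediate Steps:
$G = \frac{13649}{2}$ ($G = -8 + \frac{1}{2} \cdot 13665 = -8 + \frac{13665}{2} = \frac{13649}{2} \approx 6824.5$)
$S = 3$ ($S = - 4 \frac{0 + \left(3 + 0\right)}{-7 + 3} = - 4 \frac{0 + 3}{-4} = - 4 \cdot 3 \left(- \frac{1}{4}\right) = \left(-4\right) \left(- \frac{3}{4}\right) = 3$)
$S G - 221644 = 3 \cdot \frac{13649}{2} - 221644 = \frac{40947}{2} - 221644 = - \frac{402341}{2}$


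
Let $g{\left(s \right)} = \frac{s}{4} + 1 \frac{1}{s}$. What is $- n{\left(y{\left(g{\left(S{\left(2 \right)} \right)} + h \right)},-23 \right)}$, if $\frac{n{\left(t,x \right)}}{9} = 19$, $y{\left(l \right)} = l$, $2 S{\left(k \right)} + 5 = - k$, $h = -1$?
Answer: $-171$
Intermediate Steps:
$S{\left(k \right)} = - \frac{5}{2} - \frac{k}{2}$ ($S{\left(k \right)} = - \frac{5}{2} + \frac{\left(-1\right) k}{2} = - \frac{5}{2} - \frac{k}{2}$)
$g{\left(s \right)} = \frac{1}{s} + \frac{s}{4}$ ($g{\left(s \right)} = s \frac{1}{4} + \frac{1}{s} = \frac{s}{4} + \frac{1}{s} = \frac{1}{s} + \frac{s}{4}$)
$n{\left(t,x \right)} = 171$ ($n{\left(t,x \right)} = 9 \cdot 19 = 171$)
$- n{\left(y{\left(g{\left(S{\left(2 \right)} \right)} + h \right)},-23 \right)} = \left(-1\right) 171 = -171$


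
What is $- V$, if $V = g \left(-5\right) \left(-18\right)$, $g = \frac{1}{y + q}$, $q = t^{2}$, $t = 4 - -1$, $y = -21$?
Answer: $- \frac{45}{2} \approx -22.5$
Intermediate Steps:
$t = 5$ ($t = 4 + 1 = 5$)
$q = 25$ ($q = 5^{2} = 25$)
$g = \frac{1}{4}$ ($g = \frac{1}{-21 + 25} = \frac{1}{4} \approx 0.25$)
$V = \frac{45}{2}$ ($V = \frac{1}{4} \left(-5\right) \left(-18\right) = \left(- \frac{5}{4}\right) \left(-18\right) = \frac{45}{2} \approx 22.5$)
$- V = \left(-1\right) \frac{45}{2} = - \frac{45}{2}$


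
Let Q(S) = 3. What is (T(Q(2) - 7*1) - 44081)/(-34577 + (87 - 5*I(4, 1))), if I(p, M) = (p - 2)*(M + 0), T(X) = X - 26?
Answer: 44111/34500 ≈ 1.2786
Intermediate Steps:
T(X) = -26 + X
I(p, M) = M*(-2 + p) (I(p, M) = (-2 + p)*M = M*(-2 + p))
(T(Q(2) - 7*1) - 44081)/(-34577 + (87 - 5*I(4, 1))) = ((-26 + (3 - 7*1)) - 44081)/(-34577 + (87 - 5*(-2 + 4))) = ((-26 + (3 - 7)) - 44081)/(-34577 + (87 - 5*2)) = ((-26 - 4) - 44081)/(-34577 + (87 - 5*2)) = (-30 - 44081)/(-34577 + (87 - 10)) = -44111/(-34577 + 77) = -44111/(-34500) = -44111*(-1/34500) = 44111/34500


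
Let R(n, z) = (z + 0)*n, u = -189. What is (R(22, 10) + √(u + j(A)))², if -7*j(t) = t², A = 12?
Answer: 337333/7 + 1320*I*√1141/7 ≈ 48190.0 + 6369.7*I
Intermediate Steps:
R(n, z) = n*z (R(n, z) = z*n = n*z)
j(t) = -t²/7
(R(22, 10) + √(u + j(A)))² = (22*10 + √(-189 - ⅐*12²))² = (220 + √(-189 - ⅐*144))² = (220 + √(-189 - 144/7))² = (220 + √(-1467/7))² = (220 + 3*I*√1141/7)²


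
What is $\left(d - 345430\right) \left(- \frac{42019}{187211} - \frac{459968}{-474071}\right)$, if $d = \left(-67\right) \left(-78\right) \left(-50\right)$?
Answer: $- \frac{40160113907120270}{88751305981} \approx -4.525 \cdot 10^{5}$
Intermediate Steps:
$d = -261300$ ($d = 5226 \left(-50\right) = -261300$)
$\left(d - 345430\right) \left(- \frac{42019}{187211} - \frac{459968}{-474071}\right) = \left(-261300 - 345430\right) \left(- \frac{42019}{187211} - \frac{459968}{-474071}\right) = - 606730 \left(\left(-42019\right) \frac{1}{187211} - - \frac{459968}{474071}\right) = - 606730 \left(- \frac{42019}{187211} + \frac{459968}{474071}\right) = \left(-606730\right) \frac{66191079899}{88751305981} = - \frac{40160113907120270}{88751305981}$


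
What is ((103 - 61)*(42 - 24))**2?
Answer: 571536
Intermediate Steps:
((103 - 61)*(42 - 24))**2 = (42*18)**2 = 756**2 = 571536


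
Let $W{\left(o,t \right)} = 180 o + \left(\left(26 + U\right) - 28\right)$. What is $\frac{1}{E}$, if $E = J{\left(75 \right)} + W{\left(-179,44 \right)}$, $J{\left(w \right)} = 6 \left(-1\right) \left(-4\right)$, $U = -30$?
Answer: $- \frac{1}{32228} \approx -3.1029 \cdot 10^{-5}$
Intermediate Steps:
$J{\left(w \right)} = 24$ ($J{\left(w \right)} = \left(-6\right) \left(-4\right) = 24$)
$W{\left(o,t \right)} = -32 + 180 o$ ($W{\left(o,t \right)} = 180 o + \left(\left(26 - 30\right) - 28\right) = 180 o - 32 = -32 + 180 o$)
$E = -32228$ ($E = 24 + \left(-32 + 180 \left(-179\right)\right) = 24 - 32252 = -32228$)
$\frac{1}{E} = \frac{1}{-32228} = - \frac{1}{32228}$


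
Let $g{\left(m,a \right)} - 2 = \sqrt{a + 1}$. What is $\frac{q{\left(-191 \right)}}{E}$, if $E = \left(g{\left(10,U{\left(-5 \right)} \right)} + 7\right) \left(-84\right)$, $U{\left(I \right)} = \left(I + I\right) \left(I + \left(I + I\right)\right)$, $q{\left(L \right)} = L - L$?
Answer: $0$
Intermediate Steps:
$q{\left(L \right)} = 0$
$U{\left(I \right)} = 6 I^{2}$ ($U{\left(I \right)} = 2 I \left(I + 2 I\right) = 2 I 3 I = 6 I^{2}$)
$g{\left(m,a \right)} = 2 + \sqrt{1 + a}$ ($g{\left(m,a \right)} = 2 + \sqrt{a + 1} = 2 + \sqrt{1 + a}$)
$E = -756 - 84 \sqrt{151}$ ($E = \left(\left(2 + \sqrt{1 + 6 \left(-5\right)^{2}}\right) + 7\right) \left(-84\right) = \left(\left(2 + \sqrt{1 + 6 \cdot 25}\right) + 7\right) \left(-84\right) = \left(\left(2 + \sqrt{1 + 150}\right) + 7\right) \left(-84\right) = \left(\left(2 + \sqrt{151}\right) + 7\right) \left(-84\right) = \left(9 + \sqrt{151}\right) \left(-84\right) = -756 - 84 \sqrt{151} \approx -1788.2$)
$\frac{q{\left(-191 \right)}}{E} = \frac{0}{-756 - 84 \sqrt{151}} = 0$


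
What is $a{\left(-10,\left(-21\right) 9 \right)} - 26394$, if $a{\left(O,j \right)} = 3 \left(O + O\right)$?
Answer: $-26454$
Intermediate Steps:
$a{\left(O,j \right)} = 6 O$ ($a{\left(O,j \right)} = 3 \cdot 2 O = 6 O$)
$a{\left(-10,\left(-21\right) 9 \right)} - 26394 = 6 \left(-10\right) - 26394 = -60 - 26394 = -26454$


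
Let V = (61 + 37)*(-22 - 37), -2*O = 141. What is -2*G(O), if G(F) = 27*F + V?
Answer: 15371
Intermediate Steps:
O = -141/2 (O = -½*141 = -141/2 ≈ -70.500)
V = -5782 (V = 98*(-59) = -5782)
G(F) = -5782 + 27*F (G(F) = 27*F - 5782 = -5782 + 27*F)
-2*G(O) = -2*(-5782 + 27*(-141/2)) = -2*(-5782 - 3807/2) = -2*(-15371/2) = 15371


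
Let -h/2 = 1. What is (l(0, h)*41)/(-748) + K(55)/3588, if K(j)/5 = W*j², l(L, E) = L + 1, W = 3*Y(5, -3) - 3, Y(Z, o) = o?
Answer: -11325759/223652 ≈ -50.640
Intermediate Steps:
h = -2 (h = -2*1 = -2)
W = -12 (W = 3*(-3) - 3 = -9 - 3 = -12)
l(L, E) = 1 + L
K(j) = -60*j² (K(j) = 5*(-12*j²) = -60*j²)
(l(0, h)*41)/(-748) + K(55)/3588 = ((1 + 0)*41)/(-748) - 60*55²/3588 = (1*41)*(-1/748) - 60*3025*(1/3588) = 41*(-1/748) - 181500*1/3588 = -41/748 - 15125/299 = -11325759/223652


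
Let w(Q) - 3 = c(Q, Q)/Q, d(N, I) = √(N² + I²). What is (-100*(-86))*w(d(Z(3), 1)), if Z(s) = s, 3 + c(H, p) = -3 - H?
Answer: 17200 - 5160*√10 ≈ 882.65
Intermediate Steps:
c(H, p) = -6 - H (c(H, p) = -3 + (-3 - H) = -6 - H)
d(N, I) = √(I² + N²)
w(Q) = 3 + (-6 - Q)/Q
(-100*(-86))*w(d(Z(3), 1)) = (-100*(-86))*(2 - 6/√(1² + 3²)) = 8600*(2 - 6/√(1 + 9)) = 8600*(2 - 6*√10/10) = 8600*(2 - 3*√10/5) = 17200 - 5160*√10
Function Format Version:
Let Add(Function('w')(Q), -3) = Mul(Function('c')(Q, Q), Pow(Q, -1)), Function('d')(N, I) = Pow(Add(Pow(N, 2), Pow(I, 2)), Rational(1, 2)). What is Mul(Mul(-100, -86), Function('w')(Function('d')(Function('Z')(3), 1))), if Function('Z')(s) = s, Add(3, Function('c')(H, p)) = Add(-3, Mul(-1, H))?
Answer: Add(17200, Mul(-5160, Pow(10, Rational(1, 2)))) ≈ 882.65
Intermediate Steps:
Function('c')(H, p) = Add(-6, Mul(-1, H)) (Function('c')(H, p) = Add(-3, Add(-3, Mul(-1, H))) = Add(-6, Mul(-1, H)))
Function('d')(N, I) = Pow(Add(Pow(I, 2), Pow(N, 2)), Rational(1, 2))
Function('w')(Q) = Add(3, Mul(Pow(Q, -1), Add(-6, Mul(-1, Q)))) (Function('w')(Q) = Add(3, Mul(Add(-6, Mul(-1, Q)), Pow(Q, -1))) = Add(3, Mul(Pow(Q, -1), Add(-6, Mul(-1, Q)))))
Mul(Mul(-100, -86), Function('w')(Function('d')(Function('Z')(3), 1))) = Mul(Mul(-100, -86), Add(2, Mul(-6, Pow(Pow(Add(Pow(1, 2), Pow(3, 2)), Rational(1, 2)), -1)))) = Mul(8600, Add(2, Mul(-6, Pow(Pow(Add(1, 9), Rational(1, 2)), -1)))) = Mul(8600, Add(2, Mul(-6, Pow(Pow(10, Rational(1, 2)), -1)))) = Mul(8600, Add(2, Mul(-6, Mul(Rational(1, 10), Pow(10, Rational(1, 2)))))) = Mul(8600, Add(2, Mul(Rational(-3, 5), Pow(10, Rational(1, 2))))) = Add(17200, Mul(-5160, Pow(10, Rational(1, 2))))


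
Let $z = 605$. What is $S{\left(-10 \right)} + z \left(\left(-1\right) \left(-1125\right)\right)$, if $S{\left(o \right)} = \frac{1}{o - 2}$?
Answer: $\frac{8167499}{12} \approx 6.8063 \cdot 10^{5}$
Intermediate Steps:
$S{\left(o \right)} = \frac{1}{-2 + o}$
$S{\left(-10 \right)} + z \left(\left(-1\right) \left(-1125\right)\right) = \frac{1}{-2 - 10} + 605 \left(\left(-1\right) \left(-1125\right)\right) = \frac{1}{-12} + 605 \cdot 1125 = - \frac{1}{12} + 680625 = \frac{8167499}{12}$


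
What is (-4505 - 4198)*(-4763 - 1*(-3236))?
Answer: 13289481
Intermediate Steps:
(-4505 - 4198)*(-4763 - 1*(-3236)) = -8703*(-4763 + 3236) = -8703*(-1527) = 13289481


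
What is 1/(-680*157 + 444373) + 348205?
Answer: 117558534666/337613 ≈ 3.4821e+5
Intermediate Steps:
1/(-680*157 + 444373) + 348205 = 1/(-106760 + 444373) + 348205 = 1/337613 + 348205 = 117558534666/337613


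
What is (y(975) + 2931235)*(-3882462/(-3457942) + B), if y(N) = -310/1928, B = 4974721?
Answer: 12152179839264333849485/833364022 ≈ 1.4582e+13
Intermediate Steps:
y(N) = -155/964 (y(N) = -310*1/1928 = -155/964)
(y(975) + 2931235)*(-3882462/(-3457942) + B) = (-155/964 + 2931235)*(-3882462/(-3457942) + 4974721) = 2825710385*(-3882462*(-1/3457942) + 4974721)/964 = 2825710385*(1941231/1728971 + 4974721)/964 = (2825710385/964)*(8601150283322/1728971) = 12152179839264333849485/833364022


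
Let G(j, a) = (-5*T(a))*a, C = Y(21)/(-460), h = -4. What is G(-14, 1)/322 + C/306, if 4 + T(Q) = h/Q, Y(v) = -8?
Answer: 15307/123165 ≈ 0.12428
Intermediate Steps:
C = 2/115 (C = -8/(-460) = -8*(-1/460) = 2/115 ≈ 0.017391)
T(Q) = -4 - 4/Q
G(j, a) = a*(20 + 20/a) (G(j, a) = (-5*(-4 - 4/a))*a = (20 + 20/a)*a = a*(20 + 20/a))
G(-14, 1)/322 + C/306 = (20 + 20*1)/322 + (2/115)/306 = (20 + 20)*(1/322) + (2/115)*(1/306) = 40*(1/322) + 1/17595 = 20/161 + 1/17595 = 15307/123165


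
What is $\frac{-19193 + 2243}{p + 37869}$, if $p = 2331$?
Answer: $- \frac{113}{268} \approx -0.42164$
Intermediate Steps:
$\frac{-19193 + 2243}{p + 37869} = \frac{-19193 + 2243}{2331 + 37869} = - \frac{16950}{40200} = \left(-16950\right) \frac{1}{40200} = - \frac{113}{268}$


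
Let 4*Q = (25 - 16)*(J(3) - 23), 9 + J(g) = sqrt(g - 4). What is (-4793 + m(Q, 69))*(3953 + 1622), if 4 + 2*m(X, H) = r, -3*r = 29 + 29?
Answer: -80358050/3 ≈ -2.6786e+7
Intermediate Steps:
J(g) = -9 + sqrt(-4 + g) (J(g) = -9 + sqrt(g - 4) = -9 + sqrt(-4 + g))
Q = -72 + 9*I/4 (Q = ((25 - 16)*((-9 + sqrt(-4 + 3)) - 23))/4 = (9*((-9 + sqrt(-1)) - 23))/4 = (9*((-9 + I) - 23))/4 = (9*(-32 + I))/4 = (-288 + 9*I)/4 = -72 + 9*I/4 ≈ -72.0 + 2.25*I)
r = -58/3 (r = -(29 + 29)/3 = -1/3*58 = -58/3 ≈ -19.333)
m(X, H) = -35/3 (m(X, H) = -2 + (1/2)*(-58/3) = -2 - 29/3 = -35/3)
(-4793 + m(Q, 69))*(3953 + 1622) = (-4793 - 35/3)*(3953 + 1622) = -14414/3*5575 = -80358050/3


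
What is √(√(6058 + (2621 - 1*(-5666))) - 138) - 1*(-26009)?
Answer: 26009 + √(-138 + √14345) ≈ 26009.0 + 4.2696*I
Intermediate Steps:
√(√(6058 + (2621 - 1*(-5666))) - 138) - 1*(-26009) = √(√(6058 + (2621 + 5666)) - 138) + 26009 = √(√(6058 + 8287) - 138) + 26009 = √(√14345 - 138) + 26009 = √(-138 + √14345) + 26009 = 26009 + √(-138 + √14345)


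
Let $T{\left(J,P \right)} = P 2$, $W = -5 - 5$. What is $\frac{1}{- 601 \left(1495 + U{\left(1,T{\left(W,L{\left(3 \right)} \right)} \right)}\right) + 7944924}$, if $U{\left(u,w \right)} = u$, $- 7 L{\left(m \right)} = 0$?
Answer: $\frac{1}{7045828} \approx 1.4193 \cdot 10^{-7}$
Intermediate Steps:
$L{\left(m \right)} = 0$ ($L{\left(m \right)} = \left(- \frac{1}{7}\right) 0 = 0$)
$W = -10$
$T{\left(J,P \right)} = 2 P$
$\frac{1}{- 601 \left(1495 + U{\left(1,T{\left(W,L{\left(3 \right)} \right)} \right)}\right) + 7944924} = \frac{1}{- 601 \left(1495 + 1\right) + 7944924} = \frac{1}{\left(-601\right) 1496 + 7944924} = \frac{1}{-899096 + 7944924} = \frac{1}{7045828}$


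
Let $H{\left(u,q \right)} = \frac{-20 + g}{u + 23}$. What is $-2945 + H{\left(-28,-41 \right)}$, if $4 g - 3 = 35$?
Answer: $- \frac{29429}{10} \approx -2942.9$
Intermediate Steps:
$g = \frac{19}{2}$ ($g = \frac{3}{4} + \frac{1}{4} \cdot 35 = \frac{3}{4} + \frac{35}{4} = \frac{19}{2} \approx 9.5$)
$H{\left(u,q \right)} = - \frac{21}{2 \left(23 + u\right)}$ ($H{\left(u,q \right)} = \frac{-20 + \frac{19}{2}}{u + 23} = - \frac{21}{2 \left(23 + u\right)}$)
$-2945 + H{\left(-28,-41 \right)} = -2945 - \frac{21}{46 + 2 \left(-28\right)} = -2945 - \frac{21}{46 - 56} = -2945 - \frac{21}{-10} = -2945 - - \frac{21}{10} = -2945 + \frac{21}{10} = - \frac{29429}{10}$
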